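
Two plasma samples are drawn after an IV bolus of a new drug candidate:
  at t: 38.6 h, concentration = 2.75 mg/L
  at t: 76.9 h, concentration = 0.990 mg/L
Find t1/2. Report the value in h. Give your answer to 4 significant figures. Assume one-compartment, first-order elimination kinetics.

k = ln(C₁/C₂) / (t₂ − t₁) = ln(2.75/0.990) / (76.9 − 38.6)
  = 1.022 / 38.30 = 0.02668 h⁻¹
t½ = ln2 / k = 0.693147 / 0.02668 = 25.98 h

25.98 h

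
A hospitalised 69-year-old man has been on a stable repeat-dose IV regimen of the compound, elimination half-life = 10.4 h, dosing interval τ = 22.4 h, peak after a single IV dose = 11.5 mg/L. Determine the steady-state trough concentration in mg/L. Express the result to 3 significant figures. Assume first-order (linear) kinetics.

k = ln2 / t½ = 0.693147 / 10.4 = 0.06665 h⁻¹
e^(−kτ) = e^(−0.06665 × 22.4) = 0.2247
Accumulation ratio R = 1 / (1 − e^(−kτ)) = 1 / (1 − 0.2247) = 1.290
Steady-state trough = C₀ × R × e^(−kτ) = 11.5 × 1.290 × 0.2247 = 3.333 mg/L

3.33 mg/L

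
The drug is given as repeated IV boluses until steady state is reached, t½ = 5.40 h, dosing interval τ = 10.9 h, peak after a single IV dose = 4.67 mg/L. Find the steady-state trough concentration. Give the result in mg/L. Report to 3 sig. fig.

1.53 mg/L

k = ln2 / t½ = 0.693147 / 5.40 = 0.1284 h⁻¹
e^(−kτ) = e^(−0.1284 × 10.9) = 0.2467
Accumulation ratio R = 1 / (1 − e^(−kτ)) = 1 / (1 − 0.2467) = 1.327
Steady-state trough = C₀ × R × e^(−kτ) = 4.67 × 1.327 × 0.2467 = 1.529 mg/L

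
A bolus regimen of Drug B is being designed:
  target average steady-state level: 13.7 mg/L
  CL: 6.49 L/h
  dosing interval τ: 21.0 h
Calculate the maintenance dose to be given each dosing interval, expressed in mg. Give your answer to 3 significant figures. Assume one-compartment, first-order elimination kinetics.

1870 mg

At steady state, Dose/τ = Css × CL.
Dose = Css × CL × τ = 13.7 × 6.490 × 21.0 = 1867 mg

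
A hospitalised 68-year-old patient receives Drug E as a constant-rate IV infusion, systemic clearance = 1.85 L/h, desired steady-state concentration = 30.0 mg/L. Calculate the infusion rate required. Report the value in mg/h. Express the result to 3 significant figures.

At steady state, infusion rate R₀ = Css × CL = 30.0 × 1.850 = 55.50 mg/h

55.5 mg/h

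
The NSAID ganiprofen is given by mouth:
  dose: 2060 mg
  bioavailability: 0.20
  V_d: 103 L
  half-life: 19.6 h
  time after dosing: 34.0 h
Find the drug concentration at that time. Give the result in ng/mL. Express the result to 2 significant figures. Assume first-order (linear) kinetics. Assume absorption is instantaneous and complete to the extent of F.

Amount reaching circulation = F × Dose = 0.20 × 2060 = 412.0 mg
C₀ = F·Dose / Vd = 412.0 / 103 = 4.000 mg/L
k = ln2 / t½ = 0.693147 / 19.6 = 0.03536 h⁻¹
C = C₀ · e^(−k·t) = 4.000 × e^(−0.03536 × 34.0)
  = 4.000 × 0.3005 = 1.202 mg/L
Convert: 1.202 mg/L × 1000 = 1202 ng/mL

1200 ng/mL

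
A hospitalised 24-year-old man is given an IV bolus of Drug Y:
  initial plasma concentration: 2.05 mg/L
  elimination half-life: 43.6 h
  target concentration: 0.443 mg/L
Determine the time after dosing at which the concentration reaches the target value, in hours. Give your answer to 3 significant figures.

96.4 h

k = ln2 / t½ = 0.693147 / 43.6 = 0.01590 h⁻¹
t = ln(C₀ / C) / k = ln(2.050 / 0.443) / 0.01590
  = ln(4.628) / 0.01590 = 1.532 / 0.01590 = 96.35 h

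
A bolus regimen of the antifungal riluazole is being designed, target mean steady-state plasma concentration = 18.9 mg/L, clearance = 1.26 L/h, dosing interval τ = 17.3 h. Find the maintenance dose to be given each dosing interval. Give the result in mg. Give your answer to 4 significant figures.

412.0 mg

At steady state, Dose/τ = Css × CL.
Dose = Css × CL × τ = 18.9 × 1.260 × 17.3 = 412.0 mg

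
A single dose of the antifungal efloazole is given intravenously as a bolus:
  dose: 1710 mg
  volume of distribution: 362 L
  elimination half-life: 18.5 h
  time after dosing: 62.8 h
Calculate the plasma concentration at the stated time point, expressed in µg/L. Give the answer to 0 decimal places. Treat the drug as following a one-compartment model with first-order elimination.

449 µg/L

C₀ = Dose / Vd = 1710 / 362 = 4.724 mg/L
k = ln2 / t½ = 0.693147 / 18.5 = 0.03747 h⁻¹
C = C₀ · e^(−k·t) = 4.724 × e^(−0.03747 × 62.8)
  = 4.724 × 0.09507 = 0.4491 mg/L
Convert: 0.4491 mg/L × 1000 = 449.1 µg/L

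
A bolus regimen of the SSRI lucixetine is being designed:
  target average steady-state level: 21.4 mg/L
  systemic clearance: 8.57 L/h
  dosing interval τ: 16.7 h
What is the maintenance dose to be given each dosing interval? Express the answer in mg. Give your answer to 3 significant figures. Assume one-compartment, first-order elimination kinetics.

At steady state, Dose/τ = Css × CL.
Dose = Css × CL × τ = 21.4 × 8.570 × 16.7 = 3063 mg

3060 mg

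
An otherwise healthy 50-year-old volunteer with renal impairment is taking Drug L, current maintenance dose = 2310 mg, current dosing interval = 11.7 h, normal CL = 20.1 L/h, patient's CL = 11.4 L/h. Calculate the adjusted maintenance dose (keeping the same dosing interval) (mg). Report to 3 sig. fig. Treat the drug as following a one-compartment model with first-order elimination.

1310 mg

To keep the same average steady-state level, dosing rate must scale with clearance.
CL ratio = 11.4 / 20.1 = 0.5672
New dose (same interval) = 2310 × 0.5672 = 1310 mg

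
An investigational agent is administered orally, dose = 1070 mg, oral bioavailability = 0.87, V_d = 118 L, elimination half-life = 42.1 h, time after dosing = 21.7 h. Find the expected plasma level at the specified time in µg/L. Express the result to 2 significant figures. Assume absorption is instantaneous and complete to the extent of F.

Amount reaching circulation = F × Dose = 0.87 × 1070 = 930.9 mg
C₀ = F·Dose / Vd = 930.9 / 118 = 7.889 mg/L
k = ln2 / t½ = 0.693147 / 42.1 = 0.01646 h⁻¹
C = C₀ · e^(−k·t) = 7.889 × e^(−0.01646 × 21.7)
  = 7.889 × 0.6996 = 5.519 mg/L
Convert: 5.519 mg/L × 1000 = 5519 µg/L

5500 µg/L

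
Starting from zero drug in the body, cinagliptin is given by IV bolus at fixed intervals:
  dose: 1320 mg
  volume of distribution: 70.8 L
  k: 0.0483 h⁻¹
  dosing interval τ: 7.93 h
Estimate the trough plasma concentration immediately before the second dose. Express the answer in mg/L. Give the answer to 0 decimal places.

13 mg/L

C₀ per dose = Dose / Vd = 1320 / 70.8 = 18.64 mg/L
Fraction remaining after one interval: r = e^(−kτ) = e^(−0.04830 × 7.93) = 0.6818
Before dose 2, 1 dose has been given (aged 1τ).
C_trough = C₀ × r = 18.64 × 0.6818 = 12.71 mg/L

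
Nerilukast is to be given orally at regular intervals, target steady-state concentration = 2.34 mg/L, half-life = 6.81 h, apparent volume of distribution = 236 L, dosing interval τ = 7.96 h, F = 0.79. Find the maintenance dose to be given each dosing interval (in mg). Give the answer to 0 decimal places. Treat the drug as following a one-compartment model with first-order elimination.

566 mg

k = ln2 / t½ = 0.693147 / 6.81 = 0.1018 h⁻¹
CL = k × Vd = 0.1018 × 236 = 24.02 L/h
At steady state, F × (Dose/τ) = Css × CL.
Dose = Css × CL × τ / F = 2.34 × 24.02 × 7.96 / 0.79 = 566.3 mg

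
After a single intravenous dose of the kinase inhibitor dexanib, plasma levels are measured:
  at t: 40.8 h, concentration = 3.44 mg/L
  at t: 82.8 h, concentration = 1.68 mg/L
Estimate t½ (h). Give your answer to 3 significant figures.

k = ln(C₁/C₂) / (t₂ − t₁) = ln(3.44/1.68) / (82.8 − 40.8)
  = 0.7167 / 42.00 = 0.01706 h⁻¹
t½ = ln2 / k = 0.693147 / 0.01706 = 40.63 h

40.6 h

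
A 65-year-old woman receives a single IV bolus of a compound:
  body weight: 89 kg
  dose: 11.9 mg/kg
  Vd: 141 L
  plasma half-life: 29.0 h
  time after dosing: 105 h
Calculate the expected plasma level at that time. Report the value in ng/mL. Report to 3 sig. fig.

Total dose = 11.9 × 89 = 1059 mg
C₀ = Dose / Vd = 1059 / 141 = 7.511 mg/L
k = ln2 / t½ = 0.693147 / 29.0 = 0.02390 h⁻¹
C = C₀ · e^(−k·t) = 7.511 × e^(−0.02390 × 105)
  = 7.511 × 0.08131 = 0.6107 mg/L
Convert: 0.6107 mg/L × 1000 = 610.7 ng/mL

611 ng/mL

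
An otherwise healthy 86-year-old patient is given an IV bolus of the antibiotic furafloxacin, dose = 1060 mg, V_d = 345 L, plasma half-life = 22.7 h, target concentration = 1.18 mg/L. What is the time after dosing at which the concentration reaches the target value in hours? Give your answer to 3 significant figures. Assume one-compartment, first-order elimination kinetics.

C₀ = Dose / Vd = 1060 / 345 = 3.072 mg/L
k = ln2 / t½ = 0.693147 / 22.7 = 0.03054 h⁻¹
t = ln(C₀ / C) / k = ln(3.072 / 1.18) / 0.03054
  = ln(2.603) / 0.03054 = 0.9567 / 0.03054 = 31.33 h

31.3 h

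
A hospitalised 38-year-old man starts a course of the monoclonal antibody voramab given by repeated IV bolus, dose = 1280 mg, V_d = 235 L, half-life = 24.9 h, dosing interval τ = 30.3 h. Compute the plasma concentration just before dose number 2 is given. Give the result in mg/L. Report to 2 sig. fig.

2.3 mg/L

C₀ per dose = Dose / Vd = 1280 / 235 = 5.447 mg/L
k = ln2 / t½ = 0.693147 / 24.9 = 0.02784 h⁻¹
Fraction remaining after one interval: r = e^(−kτ) = e^(−0.02784 × 30.3) = 0.4302
Before dose 2, 1 dose has been given (aged 1τ).
C_trough = C₀ × r = 5.447 × 0.4302 = 2.343 mg/L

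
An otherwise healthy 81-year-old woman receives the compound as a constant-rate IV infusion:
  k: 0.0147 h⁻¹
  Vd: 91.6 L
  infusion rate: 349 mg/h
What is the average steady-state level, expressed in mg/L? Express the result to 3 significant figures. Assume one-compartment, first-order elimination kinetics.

259 mg/L

CL = k × Vd = 0.01470 × 91.6 = 1.347 L/h
At steady state Css = R₀ / CL = 349 / 1.347 = 259.1 mg/L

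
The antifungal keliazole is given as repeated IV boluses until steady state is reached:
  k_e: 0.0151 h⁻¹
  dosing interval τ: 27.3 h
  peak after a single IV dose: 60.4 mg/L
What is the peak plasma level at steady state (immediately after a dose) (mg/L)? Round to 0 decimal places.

179 mg/L

e^(−kτ) = e^(−0.01510 × 27.3) = 0.6622
Accumulation ratio R = 1 / (1 − e^(−kτ)) = 1 / (1 − 0.6622) = 2.960
Steady-state peak = C₀ × R = 60.4 × 2.960 = 178.8 mg/L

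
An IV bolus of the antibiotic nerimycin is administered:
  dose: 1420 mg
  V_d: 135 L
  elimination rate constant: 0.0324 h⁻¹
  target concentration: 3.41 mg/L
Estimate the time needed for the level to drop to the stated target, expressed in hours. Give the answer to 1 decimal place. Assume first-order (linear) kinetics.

C₀ = Dose / Vd = 1420 / 135 = 10.52 mg/L
t = ln(C₀ / C) / k = ln(10.52 / 3.41) / 0.03240
  = ln(3.085) / 0.03240 = 1.127 / 0.03240 = 34.78 h

34.8 h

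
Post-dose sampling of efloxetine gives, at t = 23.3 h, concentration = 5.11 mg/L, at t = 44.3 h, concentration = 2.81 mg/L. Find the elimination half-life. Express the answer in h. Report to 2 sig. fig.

k = ln(C₁/C₂) / (t₂ − t₁) = ln(5.11/2.81) / (44.3 − 23.3)
  = 0.5980 / 21.00 = 0.02848 h⁻¹
t½ = ln2 / k = 0.693147 / 0.02848 = 24.34 h

24 h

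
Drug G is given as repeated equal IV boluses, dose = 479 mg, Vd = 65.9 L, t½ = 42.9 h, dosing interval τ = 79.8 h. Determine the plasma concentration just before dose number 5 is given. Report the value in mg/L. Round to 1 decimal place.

2.7 mg/L

C₀ per dose = Dose / Vd = 479 / 65.9 = 7.269 mg/L
k = ln2 / t½ = 0.693147 / 42.9 = 0.01616 h⁻¹
Fraction remaining after one interval: r = e^(−kτ) = e^(−0.01616 × 79.8) = 0.2754
Before dose 5, 4 doses have been given (aged 1τ, 2τ, 3τ, 4τ).
C_trough = C₀ × (r + r² + … + r^4) = C₀ × r(1−r^4)/(1−r)
        = 7.269 × 0.2754 × (1 − 0.005752) / (1 − 0.2754) = 2.747 mg/L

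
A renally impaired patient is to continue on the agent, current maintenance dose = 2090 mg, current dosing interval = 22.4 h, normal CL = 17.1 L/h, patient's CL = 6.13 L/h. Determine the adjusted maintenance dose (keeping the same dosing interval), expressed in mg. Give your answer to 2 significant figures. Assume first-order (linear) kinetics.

To keep the same average steady-state level, dosing rate must scale with clearance.
CL ratio = 6.13 / 17.1 = 0.3585
New dose (same interval) = 2090 × 0.3585 = 749.3 mg

750 mg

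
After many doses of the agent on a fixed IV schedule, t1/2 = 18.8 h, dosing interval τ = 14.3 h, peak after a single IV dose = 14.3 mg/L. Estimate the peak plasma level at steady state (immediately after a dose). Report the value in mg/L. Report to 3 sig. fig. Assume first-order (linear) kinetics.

k = ln2 / t½ = 0.693147 / 18.8 = 0.03687 h⁻¹
e^(−kτ) = e^(−0.03687 × 14.3) = 0.5902
Accumulation ratio R = 1 / (1 − e^(−kτ)) = 1 / (1 − 0.5902) = 2.440
Steady-state peak = C₀ × R = 14.3 × 2.440 = 34.89 mg/L

34.9 mg/L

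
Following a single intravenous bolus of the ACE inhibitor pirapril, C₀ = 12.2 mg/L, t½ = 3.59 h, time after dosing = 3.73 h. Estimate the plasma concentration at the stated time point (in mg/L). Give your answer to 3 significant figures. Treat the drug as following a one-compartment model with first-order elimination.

5.94 mg/L

k = ln2 / t½ = 0.693147 / 3.59 = 0.1931 h⁻¹
C = C₀ · e^(−k·t) = 12.20 × e^(−0.1931 × 3.73)
  = 12.20 × 0.4866 = 5.937 mg/L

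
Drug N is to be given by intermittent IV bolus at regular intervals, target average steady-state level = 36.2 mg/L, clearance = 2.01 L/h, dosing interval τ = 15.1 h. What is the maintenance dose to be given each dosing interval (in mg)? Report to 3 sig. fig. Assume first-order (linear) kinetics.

1100 mg

At steady state, Dose/τ = Css × CL.
Dose = Css × CL × τ = 36.2 × 2.010 × 15.1 = 1099 mg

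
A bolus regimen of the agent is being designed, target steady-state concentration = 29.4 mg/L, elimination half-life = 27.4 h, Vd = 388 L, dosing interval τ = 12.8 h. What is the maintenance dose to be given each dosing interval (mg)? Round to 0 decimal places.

k = ln2 / t½ = 0.693147 / 27.4 = 0.02530 h⁻¹
CL = k × Vd = 0.02530 × 388 = 9.816 L/h
At steady state, Dose/τ = Css × CL.
Dose = Css × CL × τ = 29.4 × 9.816 × 12.8 = 3694 mg

3694 mg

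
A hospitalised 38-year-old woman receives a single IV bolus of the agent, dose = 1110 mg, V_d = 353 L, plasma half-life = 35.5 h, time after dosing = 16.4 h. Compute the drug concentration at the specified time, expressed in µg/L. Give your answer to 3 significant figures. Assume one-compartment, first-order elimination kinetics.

C₀ = Dose / Vd = 1110 / 353 = 3.144 mg/L
k = ln2 / t½ = 0.693147 / 35.5 = 0.01953 h⁻¹
C = C₀ · e^(−k·t) = 3.144 × e^(−0.01953 × 16.4)
  = 3.144 × 0.7259 = 2.282 mg/L
Convert: 2.282 mg/L × 1000 = 2282 µg/L

2280 µg/L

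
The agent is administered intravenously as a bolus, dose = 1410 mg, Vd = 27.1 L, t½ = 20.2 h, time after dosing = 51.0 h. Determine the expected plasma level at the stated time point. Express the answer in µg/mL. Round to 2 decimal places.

9.04 µg/mL

C₀ = Dose / Vd = 1410 / 27.1 = 52.03 mg/L
k = ln2 / t½ = 0.693147 / 20.2 = 0.03431 h⁻¹
C = C₀ · e^(−k·t) = 52.03 × e^(−0.03431 × 51.0)
  = 52.03 × 0.1738 = 9.043 mg/L
(9.043 mg/L = 9.043 µg/mL)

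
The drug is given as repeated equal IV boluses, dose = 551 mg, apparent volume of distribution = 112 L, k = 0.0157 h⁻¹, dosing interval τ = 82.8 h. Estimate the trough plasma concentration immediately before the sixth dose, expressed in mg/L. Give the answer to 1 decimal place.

1.8 mg/L

C₀ per dose = Dose / Vd = 551 / 112 = 4.920 mg/L
Fraction remaining after one interval: r = e^(−kτ) = e^(−0.01570 × 82.8) = 0.2725
Before dose 6, 5 doses have been given (aged 1τ, 2τ, 3τ, 4τ, 5τ).
C_trough = C₀ × (r + r² + … + r^5) = C₀ × r(1−r^5)/(1−r)
        = 4.920 × 0.2725 × (1 − 0.001503) / (1 − 0.2725) = 1.840 mg/L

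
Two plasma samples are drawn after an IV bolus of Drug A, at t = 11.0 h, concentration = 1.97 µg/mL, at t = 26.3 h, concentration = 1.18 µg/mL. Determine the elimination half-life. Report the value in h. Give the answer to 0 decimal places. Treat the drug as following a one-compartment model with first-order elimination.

21 h

k = ln(C₁/C₂) / (t₂ − t₁) = ln(1.97/1.18) / (26.3 − 11.0)
  = 0.5125 / 15.30 = 0.03350 h⁻¹
t½ = ln2 / k = 0.693147 / 0.03350 = 20.69 h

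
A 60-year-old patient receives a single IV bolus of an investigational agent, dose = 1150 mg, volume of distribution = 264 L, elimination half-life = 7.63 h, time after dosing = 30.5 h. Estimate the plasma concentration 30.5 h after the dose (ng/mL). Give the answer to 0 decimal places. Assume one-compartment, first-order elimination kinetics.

C₀ = Dose / Vd = 1150 / 264 = 4.356 mg/L
k = ln2 / t½ = 0.693147 / 7.63 = 0.09084 h⁻¹
C = C₀ · e^(−k·t) = 4.356 × e^(−0.09084 × 30.5)
  = 4.356 × 0.06262 = 0.2728 mg/L
Convert: 0.2728 mg/L × 1000 = 272.8 ng/mL

273 ng/mL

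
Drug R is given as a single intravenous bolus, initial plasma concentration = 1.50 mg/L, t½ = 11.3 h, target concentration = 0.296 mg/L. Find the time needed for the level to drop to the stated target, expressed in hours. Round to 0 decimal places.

k = ln2 / t½ = 0.693147 / 11.3 = 0.06134 h⁻¹
t = ln(C₀ / C) / k = ln(1.500 / 0.296) / 0.06134
  = ln(5.068) / 0.06134 = 1.623 / 0.06134 = 26.46 h

26 h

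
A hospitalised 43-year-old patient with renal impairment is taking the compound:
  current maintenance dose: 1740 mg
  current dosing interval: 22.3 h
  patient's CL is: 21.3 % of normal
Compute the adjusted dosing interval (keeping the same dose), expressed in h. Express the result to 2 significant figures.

100 h

To keep the same average steady-state level, dosing rate must scale with clearance.
CL ratio = 21.3 / 100 = 0.2130
New interval (same dose) = 22.3 / 0.2130 = 104.7 h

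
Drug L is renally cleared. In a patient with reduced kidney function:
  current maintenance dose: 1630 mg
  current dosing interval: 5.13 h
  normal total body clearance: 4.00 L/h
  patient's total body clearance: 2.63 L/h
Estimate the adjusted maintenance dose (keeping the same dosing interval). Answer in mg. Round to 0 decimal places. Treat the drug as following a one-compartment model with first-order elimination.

1072 mg

To keep the same average steady-state level, dosing rate must scale with clearance.
CL ratio = 2.63 / 4.00 = 0.6575
New dose (same interval) = 1630 × 0.6575 = 1072 mg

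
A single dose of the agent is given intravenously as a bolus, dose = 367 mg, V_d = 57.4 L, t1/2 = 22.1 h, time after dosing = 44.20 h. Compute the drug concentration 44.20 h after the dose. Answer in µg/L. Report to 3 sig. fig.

1600 µg/L

C₀ = Dose / Vd = 367.0 / 57.4 = 6.394 mg/L
k = ln2 / t½ = 0.693147 / 22.1 = 0.03136 h⁻¹
t / t½ = 44.20 / 22.1 = 2 half-lives
C = C₀ × (1/2)^2 = 6.394 × 0.2500 = 1.599 mg/L
Convert: 1.599 mg/L × 1000 = 1599 µg/L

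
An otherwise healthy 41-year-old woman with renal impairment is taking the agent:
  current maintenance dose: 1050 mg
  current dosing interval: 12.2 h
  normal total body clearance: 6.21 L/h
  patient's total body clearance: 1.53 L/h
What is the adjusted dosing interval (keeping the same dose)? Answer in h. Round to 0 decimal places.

To keep the same average steady-state level, dosing rate must scale with clearance.
CL ratio = 1.53 / 6.21 = 0.2464
New interval (same dose) = 12.2 / 0.2464 = 49.51 h

50 h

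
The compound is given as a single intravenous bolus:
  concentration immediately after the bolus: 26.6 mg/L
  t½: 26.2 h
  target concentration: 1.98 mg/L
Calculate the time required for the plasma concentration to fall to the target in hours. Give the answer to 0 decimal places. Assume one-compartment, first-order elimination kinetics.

98 h

k = ln2 / t½ = 0.693147 / 26.2 = 0.02646 h⁻¹
t = ln(C₀ / C) / k = ln(26.60 / 1.98) / 0.02646
  = ln(13.43) / 0.02646 = 2.597 / 0.02646 = 98.15 h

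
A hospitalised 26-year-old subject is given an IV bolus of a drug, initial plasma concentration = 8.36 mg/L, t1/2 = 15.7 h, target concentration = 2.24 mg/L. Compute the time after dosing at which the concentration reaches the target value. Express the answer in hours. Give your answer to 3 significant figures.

29.8 h

k = ln2 / t½ = 0.693147 / 15.7 = 0.04415 h⁻¹
t = ln(C₀ / C) / k = ln(8.360 / 2.24) / 0.04415
  = ln(3.732) / 0.04415 = 1.317 / 0.04415 = 29.83 h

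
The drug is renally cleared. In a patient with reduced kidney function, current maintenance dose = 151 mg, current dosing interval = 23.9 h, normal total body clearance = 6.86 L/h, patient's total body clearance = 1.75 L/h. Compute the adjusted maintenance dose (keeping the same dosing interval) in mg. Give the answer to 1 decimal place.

38.5 mg

To keep the same average steady-state level, dosing rate must scale with clearance.
CL ratio = 1.75 / 6.86 = 0.2551
New dose (same interval) = 151 × 0.2551 = 38.52 mg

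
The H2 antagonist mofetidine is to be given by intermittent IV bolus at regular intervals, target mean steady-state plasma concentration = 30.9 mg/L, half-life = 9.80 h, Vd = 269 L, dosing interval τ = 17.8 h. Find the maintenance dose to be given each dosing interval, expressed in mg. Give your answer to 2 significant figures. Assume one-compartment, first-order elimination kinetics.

k = ln2 / t½ = 0.693147 / 9.80 = 0.07073 h⁻¹
CL = k × Vd = 0.07073 × 269 = 19.03 L/h
At steady state, Dose/τ = Css × CL.
Dose = Css × CL × τ = 30.9 × 19.03 × 17.8 = 10470 mg

10000 mg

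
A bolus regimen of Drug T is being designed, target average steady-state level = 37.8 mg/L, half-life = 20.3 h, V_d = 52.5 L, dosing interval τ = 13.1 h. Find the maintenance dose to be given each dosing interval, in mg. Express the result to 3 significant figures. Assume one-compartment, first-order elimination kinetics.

888 mg

k = ln2 / t½ = 0.693147 / 20.3 = 0.03415 h⁻¹
CL = k × Vd = 0.03415 × 52.5 = 1.793 L/h
At steady state, Dose/τ = Css × CL.
Dose = Css × CL × τ = 37.8 × 1.793 × 13.1 = 887.9 mg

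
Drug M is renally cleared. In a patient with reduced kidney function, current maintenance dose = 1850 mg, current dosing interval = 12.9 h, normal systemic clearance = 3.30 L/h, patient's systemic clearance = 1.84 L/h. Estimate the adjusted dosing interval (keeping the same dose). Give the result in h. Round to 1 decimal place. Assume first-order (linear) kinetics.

To keep the same average steady-state level, dosing rate must scale with clearance.
CL ratio = 1.84 / 3.30 = 0.5576
New interval (same dose) = 12.9 / 0.5576 = 23.13 h

23.1 h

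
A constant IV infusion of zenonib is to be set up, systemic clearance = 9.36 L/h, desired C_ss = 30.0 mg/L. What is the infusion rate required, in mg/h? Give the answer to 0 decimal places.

At steady state, infusion rate R₀ = Css × CL = 30.0 × 9.360 = 280.8 mg/h

281 mg/h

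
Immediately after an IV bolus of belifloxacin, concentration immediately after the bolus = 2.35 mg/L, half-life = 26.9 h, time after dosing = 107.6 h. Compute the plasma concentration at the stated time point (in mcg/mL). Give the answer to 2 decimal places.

k = ln2 / t½ = 0.693147 / 26.9 = 0.02577 h⁻¹
t / t½ = 107.6 / 26.9 = 4 half-lives
C = C₀ × (1/2)^4 = 2.350 × 0.06250 = 0.1469 mg/L
(0.1469 mg/L = 0.1469 mcg/mL)

0.15 mcg/mL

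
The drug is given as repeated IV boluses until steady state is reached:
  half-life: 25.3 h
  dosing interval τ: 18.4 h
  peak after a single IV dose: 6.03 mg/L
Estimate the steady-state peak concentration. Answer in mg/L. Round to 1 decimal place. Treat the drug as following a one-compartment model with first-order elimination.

k = ln2 / t½ = 0.693147 / 25.3 = 0.02740 h⁻¹
e^(−kτ) = e^(−0.02740 × 18.4) = 0.6040
Accumulation ratio R = 1 / (1 − e^(−kτ)) = 1 / (1 − 0.6040) = 2.525
Steady-state peak = C₀ × R = 6.03 × 2.525 = 15.23 mg/L

15.2 mg/L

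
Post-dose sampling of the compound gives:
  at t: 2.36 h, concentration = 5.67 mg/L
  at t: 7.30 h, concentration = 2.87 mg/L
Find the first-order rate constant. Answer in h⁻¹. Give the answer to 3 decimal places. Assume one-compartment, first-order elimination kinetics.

k = ln(C₁/C₂) / (t₂ − t₁) = ln(5.67/2.87) / (7.30 − 2.36)
  = 0.6809 / 4.940 = 0.1378 h⁻¹

0.138 h⁻¹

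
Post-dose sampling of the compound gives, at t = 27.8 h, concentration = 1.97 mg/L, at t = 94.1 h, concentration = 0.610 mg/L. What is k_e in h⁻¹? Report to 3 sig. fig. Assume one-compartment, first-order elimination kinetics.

0.0177 h⁻¹

k = ln(C₁/C₂) / (t₂ − t₁) = ln(1.97/0.610) / (94.1 − 27.8)
  = 1.172 / 66.30 = 0.01768 h⁻¹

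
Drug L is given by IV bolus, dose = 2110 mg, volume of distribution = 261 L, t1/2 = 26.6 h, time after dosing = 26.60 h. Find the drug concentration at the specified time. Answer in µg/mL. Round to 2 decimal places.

4.04 µg/mL

C₀ = Dose / Vd = 2110 / 261 = 8.084 mg/L
k = ln2 / t½ = 0.693147 / 26.6 = 0.02606 h⁻¹
t / t½ = 26.60 / 26.6 = 1 half-lives
C = C₀ × (1/2)^1 = 8.084 × 0.5000 = 4.042 mg/L
(4.042 mg/L = 4.042 µg/mL)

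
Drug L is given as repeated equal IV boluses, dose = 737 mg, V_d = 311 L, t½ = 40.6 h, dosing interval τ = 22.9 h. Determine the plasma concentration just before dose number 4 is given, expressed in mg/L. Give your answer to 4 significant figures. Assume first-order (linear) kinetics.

3.421 mg/L

C₀ per dose = Dose / Vd = 737 / 311 = 2.370 mg/L
k = ln2 / t½ = 0.693147 / 40.6 = 0.01707 h⁻¹
Fraction remaining after one interval: r = e^(−kτ) = e^(−0.01707 × 22.9) = 0.6764
Before dose 4, 3 doses have been given (aged 1τ, 2τ, 3τ).
C_trough = C₀ × (r + r² + … + r^3) = C₀ × r(1−r^3)/(1−r)
        = 2.370 × 0.6764 × (1 − 0.3095) / (1 − 0.6764) = 3.421 mg/L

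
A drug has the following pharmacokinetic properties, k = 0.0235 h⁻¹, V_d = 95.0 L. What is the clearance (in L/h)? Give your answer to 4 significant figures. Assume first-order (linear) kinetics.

CL = k × Vd = 0.0235 × 95.0 = 2.233 L/h

2.233 L/h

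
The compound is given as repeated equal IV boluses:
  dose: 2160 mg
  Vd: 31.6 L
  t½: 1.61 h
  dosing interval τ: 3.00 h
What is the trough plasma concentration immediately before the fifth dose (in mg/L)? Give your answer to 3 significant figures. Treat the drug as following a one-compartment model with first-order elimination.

C₀ per dose = Dose / Vd = 2160 / 31.6 = 68.35 mg/L
k = ln2 / t½ = 0.693147 / 1.61 = 0.4305 h⁻¹
Fraction remaining after one interval: r = e^(−kτ) = e^(−0.4305 × 3.00) = 0.2749
Before dose 5, 4 doses have been given (aged 1τ, 2τ, 3τ, 4τ).
C_trough = C₀ × (r + r² + … + r^4) = C₀ × r(1−r^4)/(1−r)
        = 68.35 × 0.2749 × (1 − 0.005711) / (1 − 0.2749) = 25.76 mg/L

25.8 mg/L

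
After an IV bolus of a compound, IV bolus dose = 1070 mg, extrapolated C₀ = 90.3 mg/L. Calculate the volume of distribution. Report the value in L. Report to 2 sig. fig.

Vd = Dose / C₀ = 1070 / 90.3 = 11.85 L

12 L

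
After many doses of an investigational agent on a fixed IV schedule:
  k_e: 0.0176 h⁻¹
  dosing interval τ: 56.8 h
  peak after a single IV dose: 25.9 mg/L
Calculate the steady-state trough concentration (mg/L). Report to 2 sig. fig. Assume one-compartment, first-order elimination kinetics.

e^(−kτ) = e^(−0.01760 × 56.8) = 0.3680
Accumulation ratio R = 1 / (1 − e^(−kτ)) = 1 / (1 − 0.3680) = 1.582
Steady-state trough = C₀ × R × e^(−kτ) = 25.9 × 1.582 × 0.3680 = 15.08 mg/L

15 mg/L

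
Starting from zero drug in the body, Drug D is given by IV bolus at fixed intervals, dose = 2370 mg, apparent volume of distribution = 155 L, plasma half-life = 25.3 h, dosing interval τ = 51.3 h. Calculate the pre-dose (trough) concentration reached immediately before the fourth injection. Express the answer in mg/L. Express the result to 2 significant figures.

C₀ per dose = Dose / Vd = 2370 / 155 = 15.29 mg/L
k = ln2 / t½ = 0.693147 / 25.3 = 0.02740 h⁻¹
Fraction remaining after one interval: r = e^(−kτ) = e^(−0.02740 × 51.3) = 0.2452
Before dose 4, 3 doses have been given (aged 1τ, 2τ, 3τ).
C_trough = C₀ × (r + r² + … + r^3) = C₀ × r(1−r^3)/(1−r)
        = 15.29 × 0.2452 × (1 − 0.01474) / (1 − 0.2452) = 4.894 mg/L

4.9 mg/L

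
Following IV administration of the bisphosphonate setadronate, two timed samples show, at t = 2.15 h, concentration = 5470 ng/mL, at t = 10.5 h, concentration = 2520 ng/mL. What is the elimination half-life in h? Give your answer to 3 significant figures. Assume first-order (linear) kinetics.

7.47 h

k = ln(C₁/C₂) / (t₂ − t₁) = ln(5470/2520) / (10.5 − 2.15)
  = 0.7750 / 8.350 = 0.09281 h⁻¹
t½ = ln2 / k = 0.693147 / 0.09281 = 7.468 h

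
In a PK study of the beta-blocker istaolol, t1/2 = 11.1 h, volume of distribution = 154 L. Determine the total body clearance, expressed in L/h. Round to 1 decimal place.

k = ln2 / t½ = 0.693147 / 11.1 = 0.06245 h⁻¹
CL = k × Vd = 0.06245 × 154 = 9.617 L/h

9.6 L/h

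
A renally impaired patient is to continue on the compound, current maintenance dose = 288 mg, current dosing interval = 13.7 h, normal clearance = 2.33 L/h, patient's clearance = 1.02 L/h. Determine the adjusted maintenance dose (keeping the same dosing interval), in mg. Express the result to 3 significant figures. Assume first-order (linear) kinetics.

126 mg

To keep the same average steady-state level, dosing rate must scale with clearance.
CL ratio = 1.02 / 2.33 = 0.4378
New dose (same interval) = 288 × 0.4378 = 126.1 mg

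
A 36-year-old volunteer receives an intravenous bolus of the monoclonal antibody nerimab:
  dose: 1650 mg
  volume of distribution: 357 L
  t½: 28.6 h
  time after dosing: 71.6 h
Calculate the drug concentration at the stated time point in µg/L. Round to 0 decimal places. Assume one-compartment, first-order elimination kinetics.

C₀ = Dose / Vd = 1650 / 357 = 4.622 mg/L
k = ln2 / t½ = 0.693147 / 28.6 = 0.02424 h⁻¹
C = C₀ · e^(−k·t) = 4.622 × e^(−0.02424 × 71.6)
  = 4.622 × 0.1763 = 0.8149 mg/L
Convert: 0.8149 mg/L × 1000 = 814.9 µg/L

815 µg/L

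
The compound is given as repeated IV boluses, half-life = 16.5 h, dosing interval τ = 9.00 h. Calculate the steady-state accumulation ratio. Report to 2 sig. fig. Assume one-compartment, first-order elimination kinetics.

k = ln2 / t½ = 0.693147 / 16.5 = 0.04201 h⁻¹
e^(−kτ) = e^(−0.04201 × 9.00) = 0.6852
Accumulation ratio R = 1 / (1 − e^(−kτ)) = 1 / (1 − 0.6852) = 3.177

3.2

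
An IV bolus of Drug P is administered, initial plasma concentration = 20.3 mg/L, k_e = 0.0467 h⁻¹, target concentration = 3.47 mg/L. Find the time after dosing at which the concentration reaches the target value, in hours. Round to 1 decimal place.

t = ln(C₀ / C) / k = ln(20.30 / 3.47) / 0.04670
  = ln(5.850) / 0.04670 = 1.766 / 0.04670 = 37.82 h

37.8 h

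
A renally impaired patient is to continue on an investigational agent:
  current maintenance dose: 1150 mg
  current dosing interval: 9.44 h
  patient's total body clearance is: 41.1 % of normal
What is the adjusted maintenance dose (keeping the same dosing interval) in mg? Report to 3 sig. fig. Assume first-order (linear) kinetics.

To keep the same average steady-state level, dosing rate must scale with clearance.
CL ratio = 41.1 / 100 = 0.4110
New dose (same interval) = 1150 × 0.4110 = 472.7 mg

473 mg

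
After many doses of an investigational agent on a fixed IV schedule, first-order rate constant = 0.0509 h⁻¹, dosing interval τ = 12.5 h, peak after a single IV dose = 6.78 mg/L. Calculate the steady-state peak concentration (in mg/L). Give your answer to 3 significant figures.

e^(−kτ) = e^(−0.05090 × 12.5) = 0.5293
Accumulation ratio R = 1 / (1 − e^(−kτ)) = 1 / (1 − 0.5293) = 2.124
Steady-state peak = C₀ × R = 6.78 × 2.124 = 14.40 mg/L

14.4 mg/L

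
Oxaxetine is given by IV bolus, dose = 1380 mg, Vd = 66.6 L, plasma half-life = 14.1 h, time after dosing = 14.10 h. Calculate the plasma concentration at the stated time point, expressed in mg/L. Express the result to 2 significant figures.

10 mg/L

C₀ = Dose / Vd = 1380 / 66.6 = 20.72 mg/L
k = ln2 / t½ = 0.693147 / 14.1 = 0.04916 h⁻¹
t / t½ = 14.10 / 14.1 = 1 half-lives
C = C₀ × (1/2)^1 = 20.72 × 0.5000 = 10.36 mg/L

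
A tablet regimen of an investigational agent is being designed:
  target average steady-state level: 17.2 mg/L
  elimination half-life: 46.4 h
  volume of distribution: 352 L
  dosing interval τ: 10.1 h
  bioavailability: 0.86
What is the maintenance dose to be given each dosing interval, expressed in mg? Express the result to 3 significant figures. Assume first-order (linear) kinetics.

1060 mg

k = ln2 / t½ = 0.693147 / 46.4 = 0.01494 h⁻¹
CL = k × Vd = 0.01494 × 352 = 5.259 L/h
At steady state, F × (Dose/τ) = Css × CL.
Dose = Css × CL × τ / F = 17.2 × 5.259 × 10.1 / 0.86 = 1062 mg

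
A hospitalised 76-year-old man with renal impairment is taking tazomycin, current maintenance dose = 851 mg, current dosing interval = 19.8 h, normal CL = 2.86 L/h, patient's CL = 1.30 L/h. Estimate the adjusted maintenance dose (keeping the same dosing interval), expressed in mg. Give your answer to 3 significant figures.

387 mg

To keep the same average steady-state level, dosing rate must scale with clearance.
CL ratio = 1.30 / 2.86 = 0.4545
New dose (same interval) = 851 × 0.4545 = 386.8 mg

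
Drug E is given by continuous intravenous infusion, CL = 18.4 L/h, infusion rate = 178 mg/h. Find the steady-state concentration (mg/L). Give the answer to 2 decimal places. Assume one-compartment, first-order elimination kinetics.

At steady state Css = R₀ / CL = 178 / 18.40 = 9.674 mg/L

9.67 mg/L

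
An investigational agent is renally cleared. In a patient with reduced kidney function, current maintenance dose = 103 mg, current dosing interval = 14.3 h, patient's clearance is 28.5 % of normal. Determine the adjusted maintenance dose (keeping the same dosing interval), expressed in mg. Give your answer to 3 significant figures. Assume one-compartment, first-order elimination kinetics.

29.4 mg

To keep the same average steady-state level, dosing rate must scale with clearance.
CL ratio = 28.5 / 100 = 0.2850
New dose (same interval) = 103 × 0.2850 = 29.36 mg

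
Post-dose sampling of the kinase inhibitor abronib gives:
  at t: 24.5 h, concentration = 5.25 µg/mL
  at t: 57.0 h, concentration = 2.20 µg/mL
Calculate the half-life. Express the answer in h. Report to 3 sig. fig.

25.9 h

k = ln(C₁/C₂) / (t₂ − t₁) = ln(5.25/2.20) / (57.0 − 24.5)
  = 0.8698 / 32.50 = 0.02676 h⁻¹
t½ = ln2 / k = 0.693147 / 0.02676 = 25.90 h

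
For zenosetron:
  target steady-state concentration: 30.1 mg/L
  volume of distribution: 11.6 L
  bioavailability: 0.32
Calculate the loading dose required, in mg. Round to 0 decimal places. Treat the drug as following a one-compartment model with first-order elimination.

LD = Css × Vd / F = 30.1 × 11.6 / 0.32 = 1091 mg

1091 mg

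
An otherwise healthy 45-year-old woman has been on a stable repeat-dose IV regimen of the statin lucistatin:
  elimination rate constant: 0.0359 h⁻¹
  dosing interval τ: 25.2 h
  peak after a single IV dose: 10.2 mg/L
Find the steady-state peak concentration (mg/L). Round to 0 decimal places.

17 mg/L

e^(−kτ) = e^(−0.03590 × 25.2) = 0.4047
Accumulation ratio R = 1 / (1 − e^(−kτ)) = 1 / (1 − 0.4047) = 1.680
Steady-state peak = C₀ × R = 10.2 × 1.680 = 17.14 mg/L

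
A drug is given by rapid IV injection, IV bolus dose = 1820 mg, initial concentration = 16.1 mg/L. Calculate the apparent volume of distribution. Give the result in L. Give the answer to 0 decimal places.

Vd = Dose / C₀ = 1820 / 16.1 = 113.0 L

113 L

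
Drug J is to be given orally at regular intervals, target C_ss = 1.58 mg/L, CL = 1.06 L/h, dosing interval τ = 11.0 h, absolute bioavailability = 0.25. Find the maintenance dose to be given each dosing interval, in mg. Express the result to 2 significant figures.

74 mg

At steady state, F × (Dose/τ) = Css × CL.
Dose = Css × CL × τ / F = 1.58 × 1.060 × 11.0 / 0.25 = 73.69 mg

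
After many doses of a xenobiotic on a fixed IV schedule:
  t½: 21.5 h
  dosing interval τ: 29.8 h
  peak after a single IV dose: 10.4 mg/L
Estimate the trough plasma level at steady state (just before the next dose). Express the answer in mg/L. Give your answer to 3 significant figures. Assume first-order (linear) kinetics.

k = ln2 / t½ = 0.693147 / 21.5 = 0.03224 h⁻¹
e^(−kτ) = e^(−0.03224 × 29.8) = 0.3826
Accumulation ratio R = 1 / (1 − e^(−kτ)) = 1 / (1 − 0.3826) = 1.620
Steady-state trough = C₀ × R × e^(−kτ) = 10.4 × 1.620 × 0.3826 = 6.446 mg/L

6.45 mg/L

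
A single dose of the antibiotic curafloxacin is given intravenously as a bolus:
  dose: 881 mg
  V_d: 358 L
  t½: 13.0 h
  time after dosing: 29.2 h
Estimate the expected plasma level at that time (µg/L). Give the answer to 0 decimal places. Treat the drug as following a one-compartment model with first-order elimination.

519 µg/L

C₀ = Dose / Vd = 881.0 / 358 = 2.461 mg/L
k = ln2 / t½ = 0.693147 / 13.0 = 0.05332 h⁻¹
C = C₀ · e^(−k·t) = 2.461 × e^(−0.05332 × 29.2)
  = 2.461 × 0.2108 = 0.5188 mg/L
Convert: 0.5188 mg/L × 1000 = 518.8 µg/L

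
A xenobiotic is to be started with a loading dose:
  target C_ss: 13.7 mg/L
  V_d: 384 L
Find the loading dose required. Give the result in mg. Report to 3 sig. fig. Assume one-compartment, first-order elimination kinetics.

5260 mg

LD = Css × Vd = 13.7 × 384 = 5261 mg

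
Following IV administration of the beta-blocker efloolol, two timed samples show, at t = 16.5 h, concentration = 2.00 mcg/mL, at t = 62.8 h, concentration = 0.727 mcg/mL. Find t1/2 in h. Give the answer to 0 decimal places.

32 h

k = ln(C₁/C₂) / (t₂ − t₁) = ln(2.00/0.727) / (62.8 − 16.5)
  = 1.012 / 46.30 = 0.02186 h⁻¹
t½ = ln2 / k = 0.693147 / 0.02186 = 31.71 h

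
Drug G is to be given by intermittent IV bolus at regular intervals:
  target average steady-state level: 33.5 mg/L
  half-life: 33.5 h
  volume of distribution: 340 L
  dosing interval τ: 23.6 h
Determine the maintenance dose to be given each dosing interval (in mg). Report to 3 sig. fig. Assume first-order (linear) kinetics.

k = ln2 / t½ = 0.693147 / 33.5 = 0.02069 h⁻¹
CL = k × Vd = 0.02069 × 340 = 7.035 L/h
At steady state, Dose/τ = Css × CL.
Dose = Css × CL × τ = 33.5 × 7.035 × 23.6 = 5562 mg

5560 mg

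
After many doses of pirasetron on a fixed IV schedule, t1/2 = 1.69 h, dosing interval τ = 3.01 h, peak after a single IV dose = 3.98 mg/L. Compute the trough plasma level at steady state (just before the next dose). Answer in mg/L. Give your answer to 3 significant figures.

1.63 mg/L

k = ln2 / t½ = 0.693147 / 1.69 = 0.4101 h⁻¹
e^(−kτ) = e^(−0.4101 × 3.01) = 0.2910
Accumulation ratio R = 1 / (1 − e^(−kτ)) = 1 / (1 − 0.2910) = 1.410
Steady-state trough = C₀ × R × e^(−kτ) = 3.98 × 1.410 × 0.2910 = 1.633 mg/L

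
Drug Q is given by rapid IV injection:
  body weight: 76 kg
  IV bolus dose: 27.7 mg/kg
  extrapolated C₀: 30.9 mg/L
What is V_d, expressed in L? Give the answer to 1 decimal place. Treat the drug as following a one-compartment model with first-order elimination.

Dose = 27.7 × 76 = 2105 mg
Vd = Dose / C₀ = 2105 / 30.9 = 68.12 L

68.1 L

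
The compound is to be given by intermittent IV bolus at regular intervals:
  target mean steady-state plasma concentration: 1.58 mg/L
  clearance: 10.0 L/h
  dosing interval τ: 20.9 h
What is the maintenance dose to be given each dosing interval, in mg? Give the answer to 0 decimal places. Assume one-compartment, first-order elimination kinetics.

330 mg

At steady state, Dose/τ = Css × CL.
Dose = Css × CL × τ = 1.58 × 10.00 × 20.9 = 330.2 mg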